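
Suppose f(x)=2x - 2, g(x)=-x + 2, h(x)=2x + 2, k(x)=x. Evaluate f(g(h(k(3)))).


k(3) = 3
h(3) = 8
g(8) = -6
f(-6) = -14

-14


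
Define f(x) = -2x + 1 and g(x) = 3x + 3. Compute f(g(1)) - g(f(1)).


f(g(1)) = -11
g(f(1)) = 0
Difference = -11

-11


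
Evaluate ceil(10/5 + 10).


10/5 = 2
2 + 10 = 12
ceil(12) = 12

12


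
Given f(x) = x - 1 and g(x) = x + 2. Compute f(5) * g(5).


f(5) = 4
g(5) = 7
Product = 28

28


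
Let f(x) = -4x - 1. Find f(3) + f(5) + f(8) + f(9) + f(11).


-149


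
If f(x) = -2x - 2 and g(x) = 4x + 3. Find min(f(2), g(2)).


f(2) = -6
g(2) = 11
min = -6

-6


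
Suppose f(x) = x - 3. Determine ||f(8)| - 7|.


f(8) = 5
|5| = 5
|5 - 7| = 2

2


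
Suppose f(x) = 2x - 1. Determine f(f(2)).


f(2) = 3
f(3) = 5

5


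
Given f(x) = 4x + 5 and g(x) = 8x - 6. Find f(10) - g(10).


f(10) = 45
g(10) = 74
Difference = -29

-29


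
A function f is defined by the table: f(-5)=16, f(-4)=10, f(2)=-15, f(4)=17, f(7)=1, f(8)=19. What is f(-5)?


Reading from the table at x = -5

16


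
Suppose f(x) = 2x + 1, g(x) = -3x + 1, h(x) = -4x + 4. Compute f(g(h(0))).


h(0) = 4
g(4) = -11
f(-11) = -21

-21


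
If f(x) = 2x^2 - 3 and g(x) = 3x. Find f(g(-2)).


g(-2) = -6
f(-6) = 2*(-6)^2 - 3 = 69

69


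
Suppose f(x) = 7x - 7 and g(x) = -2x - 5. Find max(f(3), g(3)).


f(3) = 14
g(3) = -11
max = 14

14


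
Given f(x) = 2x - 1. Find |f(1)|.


f(1) = 1
|1| = 1

1


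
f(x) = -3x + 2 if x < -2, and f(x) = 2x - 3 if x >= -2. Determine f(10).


10 satisfies x >= -2
f(10) = 17

17


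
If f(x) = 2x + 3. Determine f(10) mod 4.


f(10) = 23
23 mod 4 = 3

3


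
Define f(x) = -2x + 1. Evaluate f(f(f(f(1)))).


f(1) = -1
f(-1) = 3
f(3) = -5
f(-5) = 11

11


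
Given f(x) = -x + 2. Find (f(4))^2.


f(4) = -2
(-2)^2 = 4

4


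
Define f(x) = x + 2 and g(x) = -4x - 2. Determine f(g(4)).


g(4) = -18
f(-18) = -16

-16


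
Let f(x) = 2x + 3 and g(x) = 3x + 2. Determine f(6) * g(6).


f(6) = 15
g(6) = 20
Product = 300

300


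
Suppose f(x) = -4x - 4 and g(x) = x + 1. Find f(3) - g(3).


f(3) = -16
g(3) = 4
Difference = -20

-20


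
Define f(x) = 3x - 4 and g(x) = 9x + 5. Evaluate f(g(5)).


g(5) = 50
f(50) = 146

146


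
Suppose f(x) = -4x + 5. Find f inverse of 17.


-3


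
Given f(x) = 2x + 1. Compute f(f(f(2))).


f(2) = 5
f(5) = 11
f(11) = 23

23


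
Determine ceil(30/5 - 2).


30/5 = 6
6 - 2 = 4
ceil(4) = 4

4


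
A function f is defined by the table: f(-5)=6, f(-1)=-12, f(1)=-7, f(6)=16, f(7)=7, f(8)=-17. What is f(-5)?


Reading from the table at x = -5

6


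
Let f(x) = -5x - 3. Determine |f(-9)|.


f(-9) = 42
|42| = 42

42


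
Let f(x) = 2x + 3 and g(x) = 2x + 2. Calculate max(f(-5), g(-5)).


f(-5) = -7
g(-5) = -8
max = -7

-7


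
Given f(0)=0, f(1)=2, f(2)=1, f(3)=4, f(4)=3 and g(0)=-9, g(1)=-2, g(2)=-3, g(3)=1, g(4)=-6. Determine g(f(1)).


f(1) = 2
g(2) = -3

-3


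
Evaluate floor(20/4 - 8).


20/4 = 5
5 - 8 = -3
floor(-3) = -3

-3


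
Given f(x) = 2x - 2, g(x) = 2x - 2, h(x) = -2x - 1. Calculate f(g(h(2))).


-26


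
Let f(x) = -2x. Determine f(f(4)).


16


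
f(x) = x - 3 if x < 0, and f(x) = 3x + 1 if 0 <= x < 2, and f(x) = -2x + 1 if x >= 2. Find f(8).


-15


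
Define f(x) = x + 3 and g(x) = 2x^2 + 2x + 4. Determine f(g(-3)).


g(-3) = 16
f(16) = 19

19


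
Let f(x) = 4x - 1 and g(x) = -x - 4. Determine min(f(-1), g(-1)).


f(-1) = -5
g(-1) = -3
min = -5

-5


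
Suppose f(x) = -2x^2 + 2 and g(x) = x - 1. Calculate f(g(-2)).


-16


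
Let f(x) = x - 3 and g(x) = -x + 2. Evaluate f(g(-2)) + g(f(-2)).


f(g(-2)) = 1
g(f(-2)) = 7
Sum = 8

8


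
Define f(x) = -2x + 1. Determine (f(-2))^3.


f(-2) = 5
(5)^3 = 125

125


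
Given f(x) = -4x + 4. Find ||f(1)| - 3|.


f(1) = 0
|0| = 0
|0 - 3| = 3

3


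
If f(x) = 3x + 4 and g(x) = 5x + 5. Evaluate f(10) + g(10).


f(10) = 34
g(10) = 55
Sum = 89

89


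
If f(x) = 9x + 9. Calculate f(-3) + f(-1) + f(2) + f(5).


63


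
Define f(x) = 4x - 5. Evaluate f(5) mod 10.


5


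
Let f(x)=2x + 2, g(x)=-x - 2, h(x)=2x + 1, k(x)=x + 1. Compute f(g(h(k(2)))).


k(2) = 3
h(3) = 7
g(7) = -9
f(-9) = -16

-16


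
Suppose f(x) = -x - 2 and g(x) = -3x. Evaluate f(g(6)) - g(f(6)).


f(g(6)) = 16
g(f(6)) = 24
Difference = -8

-8


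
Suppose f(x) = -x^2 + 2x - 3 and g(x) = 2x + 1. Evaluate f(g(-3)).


-38


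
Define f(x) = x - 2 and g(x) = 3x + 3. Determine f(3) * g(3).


f(3) = 1
g(3) = 12
Product = 12

12


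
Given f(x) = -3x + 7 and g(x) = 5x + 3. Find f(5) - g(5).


f(5) = -8
g(5) = 28
Difference = -36

-36


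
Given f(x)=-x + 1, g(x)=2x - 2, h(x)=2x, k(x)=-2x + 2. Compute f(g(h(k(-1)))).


-13


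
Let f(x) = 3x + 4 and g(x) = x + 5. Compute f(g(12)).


g(12) = 17
f(17) = 55

55


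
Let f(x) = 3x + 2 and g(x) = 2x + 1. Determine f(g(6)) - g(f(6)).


0


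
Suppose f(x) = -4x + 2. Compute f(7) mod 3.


f(7) = -26
-26 mod 3 = 1

1


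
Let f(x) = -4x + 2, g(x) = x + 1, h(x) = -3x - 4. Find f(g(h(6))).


h(6) = -22
g(-22) = -21
f(-21) = 86

86


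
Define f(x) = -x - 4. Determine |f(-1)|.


f(-1) = -3
|-3| = 3

3


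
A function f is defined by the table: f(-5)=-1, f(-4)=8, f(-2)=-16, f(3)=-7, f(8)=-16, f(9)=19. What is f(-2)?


Reading from the table at x = -2

-16


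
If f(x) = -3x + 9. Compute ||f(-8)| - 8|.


25


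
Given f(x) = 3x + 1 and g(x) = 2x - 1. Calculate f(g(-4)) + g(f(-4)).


f(g(-4)) = -26
g(f(-4)) = -23
Sum = -49

-49


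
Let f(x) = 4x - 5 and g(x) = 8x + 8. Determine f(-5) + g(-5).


f(-5) = -25
g(-5) = -32
Sum = -57

-57


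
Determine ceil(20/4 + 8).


20/4 = 5
5 + 8 = 13
ceil(13) = 13

13


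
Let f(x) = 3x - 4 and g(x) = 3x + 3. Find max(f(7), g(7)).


24


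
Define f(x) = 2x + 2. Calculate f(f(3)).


18


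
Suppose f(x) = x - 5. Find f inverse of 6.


Solve x - 5 = 6
x = (6 + 5) / 1 = 11

11


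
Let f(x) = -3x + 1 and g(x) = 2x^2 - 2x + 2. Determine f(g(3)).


g(3) = 14
f(14) = -41

-41


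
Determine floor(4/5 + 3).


3


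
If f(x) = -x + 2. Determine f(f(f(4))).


f(4) = -2
f(-2) = 4
f(4) = -2

-2


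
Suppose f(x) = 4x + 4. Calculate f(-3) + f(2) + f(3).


f(-3) = -8
f(2) = 12
f(3) = 16
Sum = 20

20


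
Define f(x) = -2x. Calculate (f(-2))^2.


f(-2) = 4
(4)^2 = 16

16


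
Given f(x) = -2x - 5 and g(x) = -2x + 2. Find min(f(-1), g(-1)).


f(-1) = -3
g(-1) = 4
min = -3

-3


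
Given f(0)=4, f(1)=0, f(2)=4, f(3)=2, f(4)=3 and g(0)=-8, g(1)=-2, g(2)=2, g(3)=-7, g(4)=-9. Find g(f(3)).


2


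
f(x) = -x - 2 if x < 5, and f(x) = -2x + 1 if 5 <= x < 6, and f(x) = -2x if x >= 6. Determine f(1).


1 satisfies x < 5
f(1) = -3

-3


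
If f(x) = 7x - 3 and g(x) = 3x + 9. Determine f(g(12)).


g(12) = 45
f(45) = 312

312


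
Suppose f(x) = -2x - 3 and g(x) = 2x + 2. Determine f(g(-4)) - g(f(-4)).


f(g(-4)) = 9
g(f(-4)) = 12
Difference = -3

-3


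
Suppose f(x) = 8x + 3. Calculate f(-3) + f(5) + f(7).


f(-3) = -21
f(5) = 43
f(7) = 59
Sum = 81

81


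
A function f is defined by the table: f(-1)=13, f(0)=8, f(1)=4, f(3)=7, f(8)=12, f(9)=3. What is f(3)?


Reading from the table at x = 3

7


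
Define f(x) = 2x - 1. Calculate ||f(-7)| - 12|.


3


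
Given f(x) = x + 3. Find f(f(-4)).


2


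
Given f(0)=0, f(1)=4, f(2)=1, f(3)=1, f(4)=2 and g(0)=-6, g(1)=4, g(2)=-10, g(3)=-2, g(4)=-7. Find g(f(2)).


f(2) = 1
g(1) = 4

4


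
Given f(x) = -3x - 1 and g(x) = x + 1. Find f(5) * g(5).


f(5) = -16
g(5) = 6
Product = -96

-96


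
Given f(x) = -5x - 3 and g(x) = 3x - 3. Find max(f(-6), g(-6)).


f(-6) = 27
g(-6) = -21
max = 27

27


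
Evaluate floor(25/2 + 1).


25/2 = 12.5
12.5 + 1 = 13.5
floor(13.5) = 13

13


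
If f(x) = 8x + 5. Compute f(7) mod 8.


f(7) = 61
61 mod 8 = 5

5


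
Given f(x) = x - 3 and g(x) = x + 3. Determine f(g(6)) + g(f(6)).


f(g(6)) = 6
g(f(6)) = 6
Sum = 12

12


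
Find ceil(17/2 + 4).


17/2 = 8.5
8.5 + 4 = 12.5
ceil(12.5) = 13

13


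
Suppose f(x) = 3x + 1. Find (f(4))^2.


f(4) = 13
(13)^2 = 169

169


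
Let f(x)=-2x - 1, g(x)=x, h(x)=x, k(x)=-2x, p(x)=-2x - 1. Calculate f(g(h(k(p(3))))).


-29


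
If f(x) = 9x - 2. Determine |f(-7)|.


f(-7) = -65
|-65| = 65

65


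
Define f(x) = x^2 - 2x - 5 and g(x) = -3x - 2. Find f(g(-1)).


g(-1) = 1
f(1) = 1*(1)^2 - 2*(1) - 5 = -6

-6


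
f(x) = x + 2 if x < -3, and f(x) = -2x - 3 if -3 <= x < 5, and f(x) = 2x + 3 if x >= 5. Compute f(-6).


-6 satisfies x < -3
f(-6) = -4

-4


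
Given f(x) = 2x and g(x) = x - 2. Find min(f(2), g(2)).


f(2) = 4
g(2) = 0
min = 0

0


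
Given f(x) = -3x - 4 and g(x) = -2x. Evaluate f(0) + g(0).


f(0) = -4
g(0) = 0
Sum = -4

-4


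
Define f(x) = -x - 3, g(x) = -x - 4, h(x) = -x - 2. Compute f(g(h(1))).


h(1) = -3
g(-3) = -1
f(-1) = -2

-2


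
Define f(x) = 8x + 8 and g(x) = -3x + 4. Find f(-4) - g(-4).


f(-4) = -24
g(-4) = 16
Difference = -40

-40


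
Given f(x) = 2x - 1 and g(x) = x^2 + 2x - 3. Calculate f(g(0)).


g(0) = -3
f(-3) = -7

-7


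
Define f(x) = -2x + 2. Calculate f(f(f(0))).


6


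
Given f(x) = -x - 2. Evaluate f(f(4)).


f(4) = -6
f(-6) = 4

4


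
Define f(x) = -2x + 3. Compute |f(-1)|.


f(-1) = 5
|5| = 5

5


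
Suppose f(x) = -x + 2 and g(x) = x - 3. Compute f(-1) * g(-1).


f(-1) = 3
g(-1) = -4
Product = -12

-12


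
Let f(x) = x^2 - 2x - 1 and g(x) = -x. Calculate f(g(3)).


14


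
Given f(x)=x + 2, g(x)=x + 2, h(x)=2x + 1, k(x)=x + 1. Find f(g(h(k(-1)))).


k(-1) = 0
h(0) = 1
g(1) = 3
f(3) = 5

5


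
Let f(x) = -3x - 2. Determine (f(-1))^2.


f(-1) = 1
(1)^2 = 1

1


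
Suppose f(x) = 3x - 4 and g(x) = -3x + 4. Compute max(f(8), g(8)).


f(8) = 20
g(8) = -20
max = 20

20


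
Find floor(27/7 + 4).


27/7 = 3.8571
3.8571 + 4 = 7.8571
floor(7.8571) = 7

7


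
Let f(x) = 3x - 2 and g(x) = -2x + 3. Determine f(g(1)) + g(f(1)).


f(g(1)) = 1
g(f(1)) = 1
Sum = 2

2


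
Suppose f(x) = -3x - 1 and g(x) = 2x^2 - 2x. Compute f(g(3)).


-37


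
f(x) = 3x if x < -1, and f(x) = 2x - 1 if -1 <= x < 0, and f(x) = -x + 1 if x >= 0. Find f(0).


1


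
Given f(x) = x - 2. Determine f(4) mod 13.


f(4) = 2
2 mod 13 = 2

2


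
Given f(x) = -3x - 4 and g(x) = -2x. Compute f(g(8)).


44


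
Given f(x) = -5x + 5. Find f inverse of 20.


-3


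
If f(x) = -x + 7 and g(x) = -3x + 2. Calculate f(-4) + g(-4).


f(-4) = 11
g(-4) = 14
Sum = 25

25


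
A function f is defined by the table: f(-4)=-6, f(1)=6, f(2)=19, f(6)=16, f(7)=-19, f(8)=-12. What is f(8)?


Reading from the table at x = 8

-12


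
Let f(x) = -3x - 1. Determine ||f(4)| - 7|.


6


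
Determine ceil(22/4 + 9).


22/4 = 5.5
5.5 + 9 = 14.5
ceil(14.5) = 15

15


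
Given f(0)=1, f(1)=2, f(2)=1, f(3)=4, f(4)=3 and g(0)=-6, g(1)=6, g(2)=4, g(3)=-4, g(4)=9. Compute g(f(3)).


9


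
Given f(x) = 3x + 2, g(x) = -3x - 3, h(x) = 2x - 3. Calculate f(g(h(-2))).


56


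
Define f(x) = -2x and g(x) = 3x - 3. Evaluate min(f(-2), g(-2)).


f(-2) = 4
g(-2) = -9
min = -9

-9


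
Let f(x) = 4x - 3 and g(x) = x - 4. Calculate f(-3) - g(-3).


f(-3) = -15
g(-3) = -7
Difference = -8

-8


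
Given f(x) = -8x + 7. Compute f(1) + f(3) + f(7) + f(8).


f(1) = -1
f(3) = -17
f(7) = -49
f(8) = -57
Sum = -124

-124


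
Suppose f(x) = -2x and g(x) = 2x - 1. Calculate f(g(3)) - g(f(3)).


f(g(3)) = -10
g(f(3)) = -13
Difference = 3

3


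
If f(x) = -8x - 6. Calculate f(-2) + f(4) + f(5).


f(-2) = 10
f(4) = -38
f(5) = -46
Sum = -74

-74


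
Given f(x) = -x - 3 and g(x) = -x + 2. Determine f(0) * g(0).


f(0) = -3
g(0) = 2
Product = -6

-6


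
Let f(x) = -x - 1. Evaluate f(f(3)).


f(3) = -4
f(-4) = 3

3


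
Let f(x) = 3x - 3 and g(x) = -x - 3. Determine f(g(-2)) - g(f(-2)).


f(g(-2)) = -6
g(f(-2)) = 6
Difference = -12

-12


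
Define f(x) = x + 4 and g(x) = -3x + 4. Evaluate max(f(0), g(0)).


4


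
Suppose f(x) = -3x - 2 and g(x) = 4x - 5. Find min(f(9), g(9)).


f(9) = -29
g(9) = 31
min = -29

-29


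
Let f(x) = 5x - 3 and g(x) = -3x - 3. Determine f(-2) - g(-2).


f(-2) = -13
g(-2) = 3
Difference = -16

-16


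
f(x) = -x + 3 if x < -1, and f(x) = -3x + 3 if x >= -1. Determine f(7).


7 satisfies x >= -1
f(7) = -18

-18


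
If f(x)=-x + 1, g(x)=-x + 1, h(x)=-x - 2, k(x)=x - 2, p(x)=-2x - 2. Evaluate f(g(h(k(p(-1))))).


0


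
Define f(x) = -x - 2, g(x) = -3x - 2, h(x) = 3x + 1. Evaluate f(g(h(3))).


30


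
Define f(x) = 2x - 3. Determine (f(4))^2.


f(4) = 5
(5)^2 = 25

25


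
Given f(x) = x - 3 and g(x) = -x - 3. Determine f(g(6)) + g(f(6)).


f(g(6)) = -12
g(f(6)) = -6
Sum = -18

-18


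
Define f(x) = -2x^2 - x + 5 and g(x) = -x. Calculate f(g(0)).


g(0) = 0
f(0) = (-2)*(0)^2 - 1*(0) + 5 = 5

5


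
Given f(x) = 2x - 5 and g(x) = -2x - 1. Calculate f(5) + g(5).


f(5) = 5
g(5) = -11
Sum = -6

-6


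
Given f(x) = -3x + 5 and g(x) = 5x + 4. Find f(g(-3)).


g(-3) = -11
f(-11) = 38

38


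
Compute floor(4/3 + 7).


4/3 = 1.3333
1.3333 + 7 = 8.3333
floor(8.3333) = 8

8


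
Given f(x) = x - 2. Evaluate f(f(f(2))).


-4


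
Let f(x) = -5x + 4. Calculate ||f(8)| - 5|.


31


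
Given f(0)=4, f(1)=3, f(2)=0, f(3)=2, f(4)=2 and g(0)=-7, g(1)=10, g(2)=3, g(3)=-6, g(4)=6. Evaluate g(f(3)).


3


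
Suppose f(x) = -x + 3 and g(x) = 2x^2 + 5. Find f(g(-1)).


g(-1) = 7
f(7) = -4

-4


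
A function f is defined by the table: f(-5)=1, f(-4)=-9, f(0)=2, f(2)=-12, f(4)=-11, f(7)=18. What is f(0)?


Reading from the table at x = 0

2


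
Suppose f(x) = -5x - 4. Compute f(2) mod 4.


f(2) = -14
-14 mod 4 = 2

2


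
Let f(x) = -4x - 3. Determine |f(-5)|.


f(-5) = 17
|17| = 17

17


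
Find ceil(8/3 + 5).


8


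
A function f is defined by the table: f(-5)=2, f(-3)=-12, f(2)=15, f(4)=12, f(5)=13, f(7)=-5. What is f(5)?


Reading from the table at x = 5

13


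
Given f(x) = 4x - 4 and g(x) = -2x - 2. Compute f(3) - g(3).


f(3) = 8
g(3) = -8
Difference = 16

16


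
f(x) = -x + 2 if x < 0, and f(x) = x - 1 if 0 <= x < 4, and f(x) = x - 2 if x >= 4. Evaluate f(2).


2 satisfies 0 <= x < 4
f(2) = 1

1


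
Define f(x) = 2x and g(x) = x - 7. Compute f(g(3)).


g(3) = -4
f(-4) = -8

-8


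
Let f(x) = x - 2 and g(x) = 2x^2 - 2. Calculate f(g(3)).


g(3) = 16
f(16) = 14

14


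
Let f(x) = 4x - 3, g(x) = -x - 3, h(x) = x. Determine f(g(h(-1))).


-11


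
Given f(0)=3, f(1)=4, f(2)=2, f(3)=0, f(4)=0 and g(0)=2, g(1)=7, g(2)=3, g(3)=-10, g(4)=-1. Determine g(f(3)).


f(3) = 0
g(0) = 2

2


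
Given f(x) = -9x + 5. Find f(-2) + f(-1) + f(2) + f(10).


f(-2) = 23
f(-1) = 14
f(2) = -13
f(10) = -85
Sum = -61

-61


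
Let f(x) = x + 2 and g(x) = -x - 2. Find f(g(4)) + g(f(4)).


f(g(4)) = -4
g(f(4)) = -8
Sum = -12

-12


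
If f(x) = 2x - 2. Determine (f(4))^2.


f(4) = 6
(6)^2 = 36

36


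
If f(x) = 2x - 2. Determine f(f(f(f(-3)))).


-78


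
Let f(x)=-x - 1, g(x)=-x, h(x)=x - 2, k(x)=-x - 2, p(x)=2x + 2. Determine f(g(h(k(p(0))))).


p(0) = 2
k(2) = -4
h(-4) = -6
g(-6) = 6
f(6) = -7

-7


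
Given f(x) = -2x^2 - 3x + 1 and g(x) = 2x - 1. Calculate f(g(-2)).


g(-2) = -5
f(-5) = (-2)*(-5)^2 - 3*(-5) + 1 = -34

-34


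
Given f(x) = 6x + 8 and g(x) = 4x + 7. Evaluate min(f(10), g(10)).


f(10) = 68
g(10) = 47
min = 47

47


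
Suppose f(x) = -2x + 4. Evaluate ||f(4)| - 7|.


f(4) = -4
|-4| = 4
|4 - 7| = 3

3


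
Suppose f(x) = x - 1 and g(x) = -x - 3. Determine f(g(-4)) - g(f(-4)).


-2


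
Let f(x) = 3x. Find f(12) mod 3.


f(12) = 36
36 mod 3 = 0

0


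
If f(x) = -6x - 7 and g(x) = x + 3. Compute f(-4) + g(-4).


f(-4) = 17
g(-4) = -1
Sum = 16

16


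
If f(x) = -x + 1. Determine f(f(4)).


f(4) = -3
f(-3) = 4

4


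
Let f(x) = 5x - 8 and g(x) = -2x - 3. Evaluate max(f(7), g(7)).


f(7) = 27
g(7) = -17
max = 27

27


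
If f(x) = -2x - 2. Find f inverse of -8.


3


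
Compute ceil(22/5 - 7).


22/5 = 4.4
4.4 - 7 = -2.6
ceil(-2.6) = -2

-2


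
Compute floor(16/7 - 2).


16/7 = 2.2857
2.2857 - 2 = 0.2857
floor(0.2857) = 0

0


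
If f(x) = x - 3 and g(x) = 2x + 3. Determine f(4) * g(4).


f(4) = 1
g(4) = 11
Product = 11

11


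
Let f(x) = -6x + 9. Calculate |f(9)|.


45


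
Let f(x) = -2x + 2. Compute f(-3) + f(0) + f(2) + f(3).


f(-3) = 8
f(0) = 2
f(2) = -2
f(3) = -4
Sum = 4

4


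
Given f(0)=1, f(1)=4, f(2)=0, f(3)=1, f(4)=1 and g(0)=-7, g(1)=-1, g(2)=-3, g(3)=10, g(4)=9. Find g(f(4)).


-1


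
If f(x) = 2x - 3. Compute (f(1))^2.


f(1) = -1
(-1)^2 = 1

1


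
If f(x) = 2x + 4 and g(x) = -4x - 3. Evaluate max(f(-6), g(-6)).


f(-6) = -8
g(-6) = 21
max = 21

21


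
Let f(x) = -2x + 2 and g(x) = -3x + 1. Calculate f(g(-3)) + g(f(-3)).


f(g(-3)) = -18
g(f(-3)) = -23
Sum = -41

-41


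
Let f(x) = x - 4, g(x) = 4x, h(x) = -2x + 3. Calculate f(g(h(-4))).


h(-4) = 11
g(11) = 44
f(44) = 40

40


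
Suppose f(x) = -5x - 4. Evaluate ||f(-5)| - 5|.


f(-5) = 21
|21| = 21
|21 - 5| = 16

16


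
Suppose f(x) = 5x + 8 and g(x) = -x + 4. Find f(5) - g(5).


f(5) = 33
g(5) = -1
Difference = 34

34


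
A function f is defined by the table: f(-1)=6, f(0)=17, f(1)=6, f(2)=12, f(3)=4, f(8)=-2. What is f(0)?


17


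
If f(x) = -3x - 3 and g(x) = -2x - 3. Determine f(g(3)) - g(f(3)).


3


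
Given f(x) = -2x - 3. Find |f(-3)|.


3


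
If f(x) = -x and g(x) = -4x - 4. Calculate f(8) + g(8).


f(8) = -8
g(8) = -36
Sum = -44

-44


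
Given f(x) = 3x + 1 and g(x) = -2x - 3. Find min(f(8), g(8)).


f(8) = 25
g(8) = -19
min = -19

-19


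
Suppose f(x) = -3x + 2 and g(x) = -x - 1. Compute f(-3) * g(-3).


f(-3) = 11
g(-3) = 2
Product = 22

22


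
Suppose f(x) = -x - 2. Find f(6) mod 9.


f(6) = -8
-8 mod 9 = 1

1


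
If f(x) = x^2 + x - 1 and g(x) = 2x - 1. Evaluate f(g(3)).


g(3) = 5
f(5) = 1*(5)^2 + 1*(5) - 1 = 29

29


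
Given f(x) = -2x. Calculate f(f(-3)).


f(-3) = 6
f(6) = -12

-12


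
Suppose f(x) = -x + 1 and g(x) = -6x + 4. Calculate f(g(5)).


g(5) = -26
f(-26) = 27

27


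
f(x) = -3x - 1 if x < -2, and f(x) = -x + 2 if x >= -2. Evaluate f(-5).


-5 satisfies x < -2
f(-5) = 14

14


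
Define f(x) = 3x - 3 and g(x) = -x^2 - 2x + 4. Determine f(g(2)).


g(2) = -4
f(-4) = -15

-15


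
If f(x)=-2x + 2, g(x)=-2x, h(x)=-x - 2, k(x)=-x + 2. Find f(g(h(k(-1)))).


k(-1) = 3
h(3) = -5
g(-5) = 10
f(10) = -18

-18


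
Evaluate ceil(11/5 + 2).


5


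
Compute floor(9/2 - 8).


-4


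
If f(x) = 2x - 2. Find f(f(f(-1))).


f(-1) = -4
f(-4) = -10
f(-10) = -22

-22


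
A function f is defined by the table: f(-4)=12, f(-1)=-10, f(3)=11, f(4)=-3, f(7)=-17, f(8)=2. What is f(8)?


Reading from the table at x = 8

2


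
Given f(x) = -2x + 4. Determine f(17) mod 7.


f(17) = -30
-30 mod 7 = 5

5


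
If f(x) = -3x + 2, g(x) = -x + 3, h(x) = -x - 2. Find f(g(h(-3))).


h(-3) = 1
g(1) = 2
f(2) = -4

-4


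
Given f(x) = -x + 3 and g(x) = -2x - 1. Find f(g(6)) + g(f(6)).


f(g(6)) = 16
g(f(6)) = 5
Sum = 21

21


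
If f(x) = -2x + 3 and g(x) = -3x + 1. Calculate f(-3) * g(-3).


f(-3) = 9
g(-3) = 10
Product = 90

90


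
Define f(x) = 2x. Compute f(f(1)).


f(1) = 2
f(2) = 4

4


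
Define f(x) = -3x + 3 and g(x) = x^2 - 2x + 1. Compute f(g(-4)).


g(-4) = 25
f(25) = -72

-72


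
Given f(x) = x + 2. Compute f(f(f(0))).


f(0) = 2
f(2) = 4
f(4) = 6

6


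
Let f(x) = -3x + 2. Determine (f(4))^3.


f(4) = -10
(-10)^3 = -1000

-1000


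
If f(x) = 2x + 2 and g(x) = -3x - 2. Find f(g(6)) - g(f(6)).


6


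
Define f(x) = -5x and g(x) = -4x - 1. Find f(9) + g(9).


f(9) = -45
g(9) = -37
Sum = -82

-82


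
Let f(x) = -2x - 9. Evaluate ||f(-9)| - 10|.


f(-9) = 9
|9| = 9
|9 - 10| = 1

1


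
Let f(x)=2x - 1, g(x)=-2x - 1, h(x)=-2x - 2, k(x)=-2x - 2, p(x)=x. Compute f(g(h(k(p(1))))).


p(1) = 1
k(1) = -4
h(-4) = 6
g(6) = -13
f(-13) = -27

-27


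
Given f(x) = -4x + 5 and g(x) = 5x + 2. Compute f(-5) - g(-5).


48


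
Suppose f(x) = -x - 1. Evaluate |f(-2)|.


1


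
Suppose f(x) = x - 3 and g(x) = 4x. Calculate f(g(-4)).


g(-4) = -16
f(-16) = -19

-19


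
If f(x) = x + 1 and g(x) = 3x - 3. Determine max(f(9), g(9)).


24


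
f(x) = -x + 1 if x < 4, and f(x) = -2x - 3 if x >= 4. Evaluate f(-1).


-1 satisfies x < 4
f(-1) = 2

2


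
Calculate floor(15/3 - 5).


15/3 = 5
5 - 5 = 0
floor(0) = 0

0


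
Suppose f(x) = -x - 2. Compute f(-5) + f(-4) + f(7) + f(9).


f(-5) = 3
f(-4) = 2
f(7) = -9
f(9) = -11
Sum = -15

-15


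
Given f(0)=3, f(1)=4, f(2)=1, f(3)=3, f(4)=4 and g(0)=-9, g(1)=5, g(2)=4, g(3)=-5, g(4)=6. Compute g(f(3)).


f(3) = 3
g(3) = -5

-5


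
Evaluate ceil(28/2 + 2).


28/2 = 14
14 + 2 = 16
ceil(16) = 16

16


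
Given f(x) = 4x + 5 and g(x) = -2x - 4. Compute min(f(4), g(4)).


f(4) = 21
g(4) = -12
min = -12

-12


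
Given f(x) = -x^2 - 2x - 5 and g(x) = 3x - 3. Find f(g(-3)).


g(-3) = -12
f(-12) = (-1)*(-12)^2 - 2*(-12) - 5 = -125

-125


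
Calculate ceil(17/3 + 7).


17/3 = 5.6667
5.6667 + 7 = 12.6667
ceil(12.6667) = 13

13


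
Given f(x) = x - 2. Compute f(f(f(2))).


f(2) = 0
f(0) = -2
f(-2) = -4

-4


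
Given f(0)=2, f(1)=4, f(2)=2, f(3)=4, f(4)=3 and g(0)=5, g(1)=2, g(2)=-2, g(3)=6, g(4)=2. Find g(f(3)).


f(3) = 4
g(4) = 2

2


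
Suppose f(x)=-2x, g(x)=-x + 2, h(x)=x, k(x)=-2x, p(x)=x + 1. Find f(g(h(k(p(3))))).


p(3) = 4
k(4) = -8
h(-8) = -8
g(-8) = 10
f(10) = -20

-20


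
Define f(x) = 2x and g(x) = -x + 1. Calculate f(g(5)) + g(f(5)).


f(g(5)) = -8
g(f(5)) = -9
Sum = -17

-17


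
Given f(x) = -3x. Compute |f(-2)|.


f(-2) = 6
|6| = 6

6


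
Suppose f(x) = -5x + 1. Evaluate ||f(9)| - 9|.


35


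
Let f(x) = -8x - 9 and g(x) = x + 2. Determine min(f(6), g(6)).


f(6) = -57
g(6) = 8
min = -57

-57


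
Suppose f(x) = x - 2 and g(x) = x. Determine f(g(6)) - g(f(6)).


0


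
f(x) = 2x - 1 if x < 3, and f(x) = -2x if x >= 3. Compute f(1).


1 satisfies x < 3
f(1) = 1

1


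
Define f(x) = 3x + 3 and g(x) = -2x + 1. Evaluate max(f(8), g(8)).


27


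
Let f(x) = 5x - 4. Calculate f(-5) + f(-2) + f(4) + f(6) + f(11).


f(-5) = -29
f(-2) = -14
f(4) = 16
f(6) = 26
f(11) = 51
Sum = 50

50


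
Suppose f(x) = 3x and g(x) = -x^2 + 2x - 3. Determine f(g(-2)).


-33


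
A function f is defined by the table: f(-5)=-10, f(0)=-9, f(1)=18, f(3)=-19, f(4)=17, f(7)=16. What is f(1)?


Reading from the table at x = 1

18


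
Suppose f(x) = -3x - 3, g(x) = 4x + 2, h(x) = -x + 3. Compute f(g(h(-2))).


-69


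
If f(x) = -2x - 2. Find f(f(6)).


f(6) = -14
f(-14) = 26

26


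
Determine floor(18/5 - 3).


18/5 = 3.6
3.6 - 3 = 0.6
floor(0.6) = 0

0


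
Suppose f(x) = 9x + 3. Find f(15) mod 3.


0


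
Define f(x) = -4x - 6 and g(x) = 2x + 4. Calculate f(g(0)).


g(0) = 4
f(4) = -22

-22


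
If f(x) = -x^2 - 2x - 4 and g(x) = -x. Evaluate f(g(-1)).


g(-1) = 1
f(1) = (-1)*(1)^2 - 2*(1) - 4 = -7

-7


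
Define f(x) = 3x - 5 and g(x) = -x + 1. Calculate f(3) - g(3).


6


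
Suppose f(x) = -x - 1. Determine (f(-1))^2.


f(-1) = 0
(0)^2 = 0

0


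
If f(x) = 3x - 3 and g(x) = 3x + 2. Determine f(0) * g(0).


f(0) = -3
g(0) = 2
Product = -6

-6


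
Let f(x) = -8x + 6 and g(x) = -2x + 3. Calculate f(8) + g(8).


f(8) = -58
g(8) = -13
Sum = -71

-71


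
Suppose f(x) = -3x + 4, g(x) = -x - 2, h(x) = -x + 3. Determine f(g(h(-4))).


h(-4) = 7
g(7) = -9
f(-9) = 31

31


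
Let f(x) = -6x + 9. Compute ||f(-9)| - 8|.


f(-9) = 63
|63| = 63
|63 - 8| = 55

55


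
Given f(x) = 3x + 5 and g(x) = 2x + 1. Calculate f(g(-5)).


g(-5) = -9
f(-9) = -22

-22


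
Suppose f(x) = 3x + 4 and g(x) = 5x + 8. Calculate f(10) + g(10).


f(10) = 34
g(10) = 58
Sum = 92

92


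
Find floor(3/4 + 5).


3/4 = 0.75
0.75 + 5 = 5.75
floor(5.75) = 5

5


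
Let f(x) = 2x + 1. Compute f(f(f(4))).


f(4) = 9
f(9) = 19
f(19) = 39

39


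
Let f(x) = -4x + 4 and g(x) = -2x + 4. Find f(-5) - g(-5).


f(-5) = 24
g(-5) = 14
Difference = 10

10


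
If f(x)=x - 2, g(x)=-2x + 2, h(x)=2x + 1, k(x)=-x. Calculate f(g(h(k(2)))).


k(2) = -2
h(-2) = -3
g(-3) = 8
f(8) = 6

6


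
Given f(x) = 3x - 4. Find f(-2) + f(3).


f(-2) = -10
f(3) = 5
Sum = -5

-5


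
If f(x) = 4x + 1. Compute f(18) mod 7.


f(18) = 73
73 mod 7 = 3

3


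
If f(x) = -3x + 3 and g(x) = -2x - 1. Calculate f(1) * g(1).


f(1) = 0
g(1) = -3
Product = 0

0


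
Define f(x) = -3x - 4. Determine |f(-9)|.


f(-9) = 23
|23| = 23

23


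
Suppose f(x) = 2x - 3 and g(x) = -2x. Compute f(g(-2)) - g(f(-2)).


-9


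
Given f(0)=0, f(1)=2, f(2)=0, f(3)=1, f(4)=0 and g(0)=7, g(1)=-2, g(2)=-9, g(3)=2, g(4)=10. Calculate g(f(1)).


-9


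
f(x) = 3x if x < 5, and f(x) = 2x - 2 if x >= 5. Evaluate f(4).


12


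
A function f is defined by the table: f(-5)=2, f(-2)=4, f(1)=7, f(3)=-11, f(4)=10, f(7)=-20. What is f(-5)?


2


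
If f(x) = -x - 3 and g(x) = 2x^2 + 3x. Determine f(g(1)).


g(1) = 5
f(5) = -8

-8


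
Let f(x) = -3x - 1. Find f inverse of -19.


6


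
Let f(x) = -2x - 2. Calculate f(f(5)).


f(5) = -12
f(-12) = 22

22


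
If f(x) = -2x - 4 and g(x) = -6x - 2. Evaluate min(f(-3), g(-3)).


f(-3) = 2
g(-3) = 16
min = 2

2


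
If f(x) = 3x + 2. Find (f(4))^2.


f(4) = 14
(14)^2 = 196

196


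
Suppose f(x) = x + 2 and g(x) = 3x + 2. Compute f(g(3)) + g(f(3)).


f(g(3)) = 13
g(f(3)) = 17
Sum = 30

30


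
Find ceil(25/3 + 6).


15


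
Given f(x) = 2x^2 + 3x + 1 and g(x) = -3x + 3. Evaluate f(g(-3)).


g(-3) = 12
f(12) = 2*(12)^2 + 3*(12) + 1 = 325

325


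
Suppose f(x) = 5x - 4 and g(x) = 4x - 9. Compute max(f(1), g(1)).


1


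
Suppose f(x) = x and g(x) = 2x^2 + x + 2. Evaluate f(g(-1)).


g(-1) = 3
f(3) = 3

3


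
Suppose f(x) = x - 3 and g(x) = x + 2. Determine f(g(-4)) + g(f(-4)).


f(g(-4)) = -5
g(f(-4)) = -5
Sum = -10

-10


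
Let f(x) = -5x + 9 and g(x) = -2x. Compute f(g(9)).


g(9) = -18
f(-18) = 99

99


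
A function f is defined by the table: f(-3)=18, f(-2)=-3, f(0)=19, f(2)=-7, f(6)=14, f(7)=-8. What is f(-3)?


18


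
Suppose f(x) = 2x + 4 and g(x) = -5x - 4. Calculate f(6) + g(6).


f(6) = 16
g(6) = -34
Sum = -18

-18


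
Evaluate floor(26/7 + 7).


26/7 = 3.7143
3.7143 + 7 = 10.7143
floor(10.7143) = 10

10


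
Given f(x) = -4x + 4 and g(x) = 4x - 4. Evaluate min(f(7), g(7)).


-24


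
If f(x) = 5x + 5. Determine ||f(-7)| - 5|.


25


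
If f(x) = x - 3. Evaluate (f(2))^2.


1


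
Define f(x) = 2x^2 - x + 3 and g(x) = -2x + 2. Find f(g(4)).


g(4) = -6
f(-6) = 2*(-6)^2 - 1*(-6) + 3 = 81

81


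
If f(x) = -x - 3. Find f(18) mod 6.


3


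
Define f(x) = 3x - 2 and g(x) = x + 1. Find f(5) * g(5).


f(5) = 13
g(5) = 6
Product = 78

78


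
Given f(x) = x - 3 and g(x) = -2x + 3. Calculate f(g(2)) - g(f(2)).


f(g(2)) = -4
g(f(2)) = 5
Difference = -9

-9


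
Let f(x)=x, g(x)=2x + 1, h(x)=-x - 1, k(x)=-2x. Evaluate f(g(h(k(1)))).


k(1) = -2
h(-2) = 1
g(1) = 3
f(3) = 3

3


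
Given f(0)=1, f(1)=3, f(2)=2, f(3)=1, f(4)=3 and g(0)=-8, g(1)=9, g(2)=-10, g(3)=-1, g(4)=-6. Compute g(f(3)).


f(3) = 1
g(1) = 9

9


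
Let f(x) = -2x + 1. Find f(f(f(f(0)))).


f(0) = 1
f(1) = -1
f(-1) = 3
f(3) = -5

-5


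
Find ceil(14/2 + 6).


14/2 = 7
7 + 6 = 13
ceil(13) = 13

13


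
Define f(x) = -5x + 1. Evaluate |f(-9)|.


f(-9) = 46
|46| = 46

46


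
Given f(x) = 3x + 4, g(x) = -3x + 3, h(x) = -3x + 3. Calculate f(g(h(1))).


h(1) = 0
g(0) = 3
f(3) = 13

13


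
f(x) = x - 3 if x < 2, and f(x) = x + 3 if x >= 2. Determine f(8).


8 satisfies x >= 2
f(8) = 11

11


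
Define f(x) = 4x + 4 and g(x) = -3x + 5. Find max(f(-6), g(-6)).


f(-6) = -20
g(-6) = 23
max = 23

23


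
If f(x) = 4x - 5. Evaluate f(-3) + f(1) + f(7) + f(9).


36


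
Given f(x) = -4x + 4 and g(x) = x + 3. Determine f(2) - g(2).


f(2) = -4
g(2) = 5
Difference = -9

-9


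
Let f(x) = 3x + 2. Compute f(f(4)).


f(4) = 14
f(14) = 44

44


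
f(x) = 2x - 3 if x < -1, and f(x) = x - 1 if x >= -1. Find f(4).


4 satisfies x >= -1
f(4) = 3

3


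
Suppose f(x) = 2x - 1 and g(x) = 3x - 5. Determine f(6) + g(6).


f(6) = 11
g(6) = 13
Sum = 24

24


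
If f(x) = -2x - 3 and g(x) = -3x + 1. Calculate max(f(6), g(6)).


-15


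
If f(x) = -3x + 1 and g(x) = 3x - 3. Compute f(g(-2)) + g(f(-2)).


46


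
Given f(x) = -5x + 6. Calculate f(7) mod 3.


f(7) = -29
-29 mod 3 = 1

1


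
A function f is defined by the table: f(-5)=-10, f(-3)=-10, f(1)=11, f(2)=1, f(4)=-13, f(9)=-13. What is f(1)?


Reading from the table at x = 1

11


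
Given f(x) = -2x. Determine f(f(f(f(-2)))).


-32


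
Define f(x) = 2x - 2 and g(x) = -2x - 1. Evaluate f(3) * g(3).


f(3) = 4
g(3) = -7
Product = -28

-28


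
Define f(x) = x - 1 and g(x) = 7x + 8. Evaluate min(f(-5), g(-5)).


f(-5) = -6
g(-5) = -27
min = -27

-27


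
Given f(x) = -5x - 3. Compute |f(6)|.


f(6) = -33
|-33| = 33

33


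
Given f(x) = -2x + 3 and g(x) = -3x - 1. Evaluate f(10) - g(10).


14


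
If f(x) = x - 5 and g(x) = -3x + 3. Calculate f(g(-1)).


g(-1) = 6
f(6) = 1

1


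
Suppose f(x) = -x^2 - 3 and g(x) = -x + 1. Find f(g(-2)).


g(-2) = 3
f(3) = (-1)*(3)^2 - 3 = -12

-12


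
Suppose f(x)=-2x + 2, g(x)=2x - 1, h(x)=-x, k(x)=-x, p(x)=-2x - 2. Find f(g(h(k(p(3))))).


p(3) = -8
k(-8) = 8
h(8) = -8
g(-8) = -17
f(-17) = 36

36


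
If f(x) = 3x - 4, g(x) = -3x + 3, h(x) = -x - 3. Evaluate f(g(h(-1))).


h(-1) = -2
g(-2) = 9
f(9) = 23

23


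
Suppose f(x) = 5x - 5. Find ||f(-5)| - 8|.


22


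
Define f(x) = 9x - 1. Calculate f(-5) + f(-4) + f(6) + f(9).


f(-5) = -46
f(-4) = -37
f(6) = 53
f(9) = 80
Sum = 50

50


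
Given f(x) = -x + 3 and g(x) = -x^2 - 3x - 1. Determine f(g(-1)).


g(-1) = 1
f(1) = 2

2


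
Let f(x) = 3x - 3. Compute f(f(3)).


f(3) = 6
f(6) = 15

15


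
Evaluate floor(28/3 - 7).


2


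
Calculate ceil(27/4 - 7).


27/4 = 6.75
6.75 - 7 = -0.25
ceil(-0.25) = 0

0


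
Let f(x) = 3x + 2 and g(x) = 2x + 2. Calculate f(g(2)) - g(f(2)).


f(g(2)) = 20
g(f(2)) = 18
Difference = 2

2


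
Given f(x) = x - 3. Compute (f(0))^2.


9


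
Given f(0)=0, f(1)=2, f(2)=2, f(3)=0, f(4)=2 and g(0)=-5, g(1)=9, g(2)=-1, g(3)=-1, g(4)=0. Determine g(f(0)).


f(0) = 0
g(0) = -5

-5


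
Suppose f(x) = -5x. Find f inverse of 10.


Solve -5x = 10
x = (10) / (-5) = -2

-2


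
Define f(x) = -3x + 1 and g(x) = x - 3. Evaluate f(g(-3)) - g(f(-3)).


f(g(-3)) = 19
g(f(-3)) = 7
Difference = 12

12


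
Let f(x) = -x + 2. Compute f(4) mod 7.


5


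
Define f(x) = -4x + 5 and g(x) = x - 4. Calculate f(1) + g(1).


f(1) = 1
g(1) = -3
Sum = -2

-2


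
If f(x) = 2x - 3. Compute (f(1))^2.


f(1) = -1
(-1)^2 = 1

1


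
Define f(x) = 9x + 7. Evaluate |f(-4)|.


f(-4) = -29
|-29| = 29

29


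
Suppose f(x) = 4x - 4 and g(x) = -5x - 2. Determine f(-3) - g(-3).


f(-3) = -16
g(-3) = 13
Difference = -29

-29


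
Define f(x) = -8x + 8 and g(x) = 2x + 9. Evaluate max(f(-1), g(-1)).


16


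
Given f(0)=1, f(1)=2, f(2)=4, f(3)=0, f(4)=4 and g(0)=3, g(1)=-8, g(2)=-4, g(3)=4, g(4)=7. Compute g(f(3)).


f(3) = 0
g(0) = 3

3


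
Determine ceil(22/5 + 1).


22/5 = 4.4
4.4 + 1 = 5.4
ceil(5.4) = 6

6


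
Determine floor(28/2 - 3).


28/2 = 14
14 - 3 = 11
floor(11) = 11

11


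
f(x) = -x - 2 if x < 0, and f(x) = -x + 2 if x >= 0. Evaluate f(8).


8 satisfies x >= 0
f(8) = -6

-6


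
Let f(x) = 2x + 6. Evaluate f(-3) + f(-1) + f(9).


f(-3) = 0
f(-1) = 4
f(9) = 24
Sum = 28

28


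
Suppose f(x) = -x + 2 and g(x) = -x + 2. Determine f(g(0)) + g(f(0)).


f(g(0)) = 0
g(f(0)) = 0
Sum = 0

0


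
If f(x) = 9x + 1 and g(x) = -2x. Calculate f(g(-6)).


g(-6) = 12
f(12) = 109

109


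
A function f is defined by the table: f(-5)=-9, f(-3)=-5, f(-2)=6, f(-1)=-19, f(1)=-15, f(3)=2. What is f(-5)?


Reading from the table at x = -5

-9


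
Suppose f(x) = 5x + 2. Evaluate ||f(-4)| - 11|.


f(-4) = -18
|-18| = 18
|18 - 11| = 7

7


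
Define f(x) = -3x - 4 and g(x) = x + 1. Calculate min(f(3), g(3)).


f(3) = -13
g(3) = 4
min = -13

-13


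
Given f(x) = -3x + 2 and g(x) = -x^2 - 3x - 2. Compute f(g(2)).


g(2) = -12
f(-12) = 38

38


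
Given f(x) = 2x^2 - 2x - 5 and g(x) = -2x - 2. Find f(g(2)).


79


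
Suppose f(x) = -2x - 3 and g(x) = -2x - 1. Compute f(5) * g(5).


143


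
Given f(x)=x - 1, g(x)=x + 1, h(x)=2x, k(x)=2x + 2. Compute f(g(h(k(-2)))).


k(-2) = -2
h(-2) = -4
g(-4) = -3
f(-3) = -4

-4


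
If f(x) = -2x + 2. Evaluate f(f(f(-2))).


22


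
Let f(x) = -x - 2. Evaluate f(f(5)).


5


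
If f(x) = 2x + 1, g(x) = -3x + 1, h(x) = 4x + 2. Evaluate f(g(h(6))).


-153


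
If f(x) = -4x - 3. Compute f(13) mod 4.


1


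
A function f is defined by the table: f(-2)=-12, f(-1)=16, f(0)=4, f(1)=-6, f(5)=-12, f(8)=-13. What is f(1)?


Reading from the table at x = 1

-6


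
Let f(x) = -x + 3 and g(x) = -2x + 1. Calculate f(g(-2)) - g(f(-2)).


f(g(-2)) = -2
g(f(-2)) = -9
Difference = 7

7


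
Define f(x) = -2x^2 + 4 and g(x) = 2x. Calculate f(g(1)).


g(1) = 2
f(2) = (-2)*(2)^2 + 4 = -4

-4


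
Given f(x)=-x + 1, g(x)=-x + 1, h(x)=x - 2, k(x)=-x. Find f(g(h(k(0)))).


k(0) = 0
h(0) = -2
g(-2) = 3
f(3) = -2

-2


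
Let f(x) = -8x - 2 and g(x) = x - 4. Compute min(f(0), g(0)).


-4


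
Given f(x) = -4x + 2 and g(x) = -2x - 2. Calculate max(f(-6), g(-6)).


f(-6) = 26
g(-6) = 10
max = 26

26


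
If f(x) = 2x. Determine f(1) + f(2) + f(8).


f(1) = 2
f(2) = 4
f(8) = 16
Sum = 22

22


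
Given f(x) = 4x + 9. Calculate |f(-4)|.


f(-4) = -7
|-7| = 7

7


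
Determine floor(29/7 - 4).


29/7 = 4.1429
4.1429 - 4 = 0.1429
floor(0.1429) = 0

0


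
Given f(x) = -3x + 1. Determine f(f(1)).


f(1) = -2
f(-2) = 7

7


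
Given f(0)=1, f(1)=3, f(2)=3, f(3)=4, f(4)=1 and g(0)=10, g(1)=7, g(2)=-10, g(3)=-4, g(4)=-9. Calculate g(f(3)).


f(3) = 4
g(4) = -9

-9


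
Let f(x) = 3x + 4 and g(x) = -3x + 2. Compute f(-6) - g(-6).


f(-6) = -14
g(-6) = 20
Difference = -34

-34


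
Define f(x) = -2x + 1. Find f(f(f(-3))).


27


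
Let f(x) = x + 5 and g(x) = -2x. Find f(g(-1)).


g(-1) = 2
f(2) = 7

7


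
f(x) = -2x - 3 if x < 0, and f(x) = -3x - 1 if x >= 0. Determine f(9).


-28


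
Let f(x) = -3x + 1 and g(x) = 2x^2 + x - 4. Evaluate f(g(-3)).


g(-3) = 11
f(11) = -32

-32


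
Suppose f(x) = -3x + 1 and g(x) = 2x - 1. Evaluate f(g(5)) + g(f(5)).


f(g(5)) = -26
g(f(5)) = -29
Sum = -55

-55


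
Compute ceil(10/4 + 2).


10/4 = 2.5
2.5 + 2 = 4.5
ceil(4.5) = 5

5


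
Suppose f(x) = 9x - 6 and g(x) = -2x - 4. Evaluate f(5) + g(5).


f(5) = 39
g(5) = -14
Sum = 25

25


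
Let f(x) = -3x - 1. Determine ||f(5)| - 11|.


f(5) = -16
|-16| = 16
|16 - 11| = 5

5


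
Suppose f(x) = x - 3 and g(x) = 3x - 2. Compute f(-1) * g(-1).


f(-1) = -4
g(-1) = -5
Product = 20

20


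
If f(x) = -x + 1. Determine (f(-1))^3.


f(-1) = 2
(2)^3 = 8

8


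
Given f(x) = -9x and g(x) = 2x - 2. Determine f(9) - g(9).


f(9) = -81
g(9) = 16
Difference = -97

-97


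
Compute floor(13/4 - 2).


13/4 = 3.25
3.25 - 2 = 1.25
floor(1.25) = 1

1


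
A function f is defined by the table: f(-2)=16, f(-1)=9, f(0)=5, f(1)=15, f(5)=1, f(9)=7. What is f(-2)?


Reading from the table at x = -2

16


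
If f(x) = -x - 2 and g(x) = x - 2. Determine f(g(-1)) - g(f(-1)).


f(g(-1)) = 1
g(f(-1)) = -3
Difference = 4

4


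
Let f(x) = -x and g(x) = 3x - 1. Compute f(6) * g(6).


f(6) = -6
g(6) = 17
Product = -102

-102


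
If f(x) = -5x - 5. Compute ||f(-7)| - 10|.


f(-7) = 30
|30| = 30
|30 - 10| = 20

20


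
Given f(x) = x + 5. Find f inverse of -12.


-17


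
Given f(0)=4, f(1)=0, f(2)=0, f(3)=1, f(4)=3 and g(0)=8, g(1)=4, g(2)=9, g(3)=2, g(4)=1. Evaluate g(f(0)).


f(0) = 4
g(4) = 1

1


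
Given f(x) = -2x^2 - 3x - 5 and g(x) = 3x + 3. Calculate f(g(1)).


g(1) = 6
f(6) = (-2)*(6)^2 - 3*(6) - 5 = -95

-95


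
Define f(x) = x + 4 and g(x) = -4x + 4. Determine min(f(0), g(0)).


4


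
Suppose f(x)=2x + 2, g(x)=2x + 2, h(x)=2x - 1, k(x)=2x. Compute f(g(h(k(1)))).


k(1) = 2
h(2) = 3
g(3) = 8
f(8) = 18

18


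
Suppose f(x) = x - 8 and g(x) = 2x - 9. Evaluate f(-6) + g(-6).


f(-6) = -14
g(-6) = -21
Sum = -35

-35


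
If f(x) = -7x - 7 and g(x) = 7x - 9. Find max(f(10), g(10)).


61


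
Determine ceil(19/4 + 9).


14


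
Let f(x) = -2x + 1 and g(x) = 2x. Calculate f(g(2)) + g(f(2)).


f(g(2)) = -7
g(f(2)) = -6
Sum = -13

-13


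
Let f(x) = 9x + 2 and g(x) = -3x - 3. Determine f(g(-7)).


g(-7) = 18
f(18) = 164

164


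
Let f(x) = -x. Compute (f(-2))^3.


f(-2) = 2
(2)^3 = 8

8


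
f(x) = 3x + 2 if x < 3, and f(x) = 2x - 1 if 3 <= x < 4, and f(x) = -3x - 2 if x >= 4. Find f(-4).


-4 satisfies x < 3
f(-4) = -10

-10


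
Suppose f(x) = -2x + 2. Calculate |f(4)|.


f(4) = -6
|-6| = 6

6


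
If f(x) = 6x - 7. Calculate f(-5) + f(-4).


-68


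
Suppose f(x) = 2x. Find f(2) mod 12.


f(2) = 4
4 mod 12 = 4

4


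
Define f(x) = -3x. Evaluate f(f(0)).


f(0) = 0
f(0) = 0

0


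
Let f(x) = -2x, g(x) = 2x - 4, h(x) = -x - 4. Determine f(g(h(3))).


h(3) = -7
g(-7) = -18
f(-18) = 36

36


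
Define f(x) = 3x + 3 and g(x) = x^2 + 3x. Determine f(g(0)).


g(0) = 0
f(0) = 3

3


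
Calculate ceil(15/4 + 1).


15/4 = 3.75
3.75 + 1 = 4.75
ceil(4.75) = 5

5
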